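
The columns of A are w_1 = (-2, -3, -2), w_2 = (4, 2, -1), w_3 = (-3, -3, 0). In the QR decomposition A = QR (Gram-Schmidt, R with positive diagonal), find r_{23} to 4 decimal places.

w_1 = (-2, -3, -2); ‖w_1‖ = 4.1231, so e_1 = (-0.4851, -0.7276, -0.4851).
e_1·w_2 = (-0.4851)·4 + (-0.7276)·2 + (-0.4851)·(-1) = -2.9104.
u_2 = w_2 + 2.9104·e_1 = (2.5882, -0.1176, -2.4118).
‖u_2‖ = 3.5397, so e_2 = (0.7312, -0.0332, -0.6813).
r_{23} = e_2·w_3 = -2.0939.

r_{23} = -2.0939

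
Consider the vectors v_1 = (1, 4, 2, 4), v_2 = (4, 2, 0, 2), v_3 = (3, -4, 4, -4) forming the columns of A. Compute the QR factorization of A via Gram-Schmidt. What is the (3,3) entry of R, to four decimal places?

e_1 = v_1/‖v_1‖ = (1, 4, 2, 4)/6.0828 = (0.1644, 0.6576, 0.3288, 0.6576).
r_{12} = e_1·v_2 = 3.2880.
u_2 = v_2 − 3.2880·e_1 = (3.4595, -0.1622, -1.0811, -0.1622).
‖u_2‖ = 3.6317, so e_2 = (0.9526, -0.0447, -0.2977, -0.0447).
r_{13} = e_1·v_3 = -3.4524; r_{23} = e_2·v_3 = 2.0242.
u_3 = v_3 + 3.4524·e_1 − 2.0242·e_2 = (1.6393, -1.6393, 5.7377, -1.6393).
r_{33} = ‖u_3‖ = 6.4018.

r_{33} = 6.4018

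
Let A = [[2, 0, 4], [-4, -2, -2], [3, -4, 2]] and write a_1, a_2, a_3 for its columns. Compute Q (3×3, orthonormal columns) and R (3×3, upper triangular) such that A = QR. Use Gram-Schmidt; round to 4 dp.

a_1 = (2, -4, 3); ‖a_1‖ = 5.3852, so e_1 = (0.3714, -0.7428, 0.5571).
e_1·a_2 = 0.3714·0 + (-0.7428)·(-2) + 0.5571·(-4) = -0.7428.
u_2 = a_2 + 0.7428·e_1 = (0.2759, -2.5517, -3.5862).
‖u_2‖ = 4.4100, so e_2 = (0.0626, -0.5786, -0.8132).
e_1·a_3 = 0.3714·4 + (-0.7428)·(-2) + 0.5571·2 = 4.0853; e_2·a_3 = 0.0626·4 + (-0.5786)·(-2) + (-0.8132)·2 = -0.2189.
u_3 = a_3 − 4.0853·e_1 + 0.2189·e_2 = (2.4965, 0.9078, -0.4539).
‖u_3‖ = 2.6949, so e_3 = (0.9264, 0.3369, -0.1684).

Q = [[0.3714, 0.0626, 0.9264], [-0.7428, -0.5786, 0.3369], [0.5571, -0.8132, -0.1684]], R = [[5.3852, -0.7428, 4.0853], [0.0000, 4.4100, -0.2189], [0.0000, 0.0000, 2.6949]]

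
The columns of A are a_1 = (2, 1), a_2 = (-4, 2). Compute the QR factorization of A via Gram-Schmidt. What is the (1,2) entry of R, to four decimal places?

a_1 = (2, 1); ‖a_1‖ = 2.2361, so q_1 = (0.8944, 0.4472).
r_{12} = q_1·a_2 = -2.6833.

r_{12} = -2.6833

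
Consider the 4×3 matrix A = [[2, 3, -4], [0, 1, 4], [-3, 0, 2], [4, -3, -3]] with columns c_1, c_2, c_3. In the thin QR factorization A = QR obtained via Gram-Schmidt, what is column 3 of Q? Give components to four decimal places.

e_3 = (-0.3007, 0.9354, -0.1856, 0.0111)

e_1 = c_1/‖c_1‖ = (2, 0, -3, 4)/5.3852 = (0.3714, 0.0000, -0.5571, 0.7428).
r_{12} = e_1·c_2 = -1.1142.
u_2 = c_2 + 1.1142·e_1 = (3.4138, 1.0000, -0.6207, -2.1724).
‖u_2‖ = 4.2141, so e_2 = (0.8101, 0.2373, -0.1473, -0.5155).
r_{13} = e_1·c_3 = -4.8281; r_{23} = e_2·c_3 = -1.0392.
u_3 = c_3 + 4.8281·e_1 + 1.0392·e_2 = (-1.3650, 4.2466, -0.8427, 0.0505).
‖u_3‖ = 4.5398, so e_3 = (-0.3007, 0.9354, -0.1856, 0.0111).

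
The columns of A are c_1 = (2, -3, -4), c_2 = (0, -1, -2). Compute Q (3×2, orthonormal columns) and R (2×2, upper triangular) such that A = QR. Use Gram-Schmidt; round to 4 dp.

Q = [[0.3714, -0.8339], [-0.5571, 0.1516], [-0.7428, -0.5307]], R = [[5.3852, 2.0426], [0.0000, 0.9097]]

e_1 = c_1/‖c_1‖ = (2, -3, -4)/5.3852 = (0.3714, -0.5571, -0.7428).
r_{12} = e_1·c_2 = 2.0426.
u_2 = c_2 − 2.0426·e_1 = (-0.7586, 0.1379, -0.4828).
‖u_2‖ = 0.9097, so e_2 = (-0.8339, 0.1516, -0.5307).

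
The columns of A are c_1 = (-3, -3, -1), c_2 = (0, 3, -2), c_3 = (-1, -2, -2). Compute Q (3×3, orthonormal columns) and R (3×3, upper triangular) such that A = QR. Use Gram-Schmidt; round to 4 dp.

c_1 = (-3, -3, -1); ‖c_1‖ = 4.3589, so q_1 = (-0.6882, -0.6882, -0.2294).
q_1·c_2 = (-0.6882)·0 + (-0.6882)·3 + (-0.2294)·(-2) = -1.6059.
u_2 = c_2 + 1.6059·q_1 = (-1.1053, 1.8947, -2.3684).
‖u_2‖ = 3.2282, so q_2 = (-0.3424, 0.5869, -0.7337).
q_1·c_3 = (-0.6882)·(-1) + (-0.6882)·(-2) + (-0.2294)·(-2) = 2.5236; q_2·c_3 = (-0.3424)·(-1) + 0.5869·(-2) + (-0.7337)·(-2) = 0.6359.
u_3 = c_3 − 2.5236·q_1 − 0.6359·q_2 = (0.9545, -0.6364, -0.9545).
‖u_3‖ = 1.4924, so q_3 = (0.6396, -0.4264, -0.6396).

Q = [[-0.6882, -0.3424, 0.6396], [-0.6882, 0.5869, -0.4264], [-0.2294, -0.7337, -0.6396]], R = [[4.3589, -1.6059, 2.5236], [0.0000, 3.2282, 0.6359], [0.0000, 0.0000, 1.4924]]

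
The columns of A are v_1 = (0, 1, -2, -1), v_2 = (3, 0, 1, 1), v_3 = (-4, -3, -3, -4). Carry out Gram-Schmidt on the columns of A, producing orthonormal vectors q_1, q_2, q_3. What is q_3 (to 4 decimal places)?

q_3 = (0.2200, -0.8238, -0.1639, -0.4960)

q_1 = v_1/‖v_1‖ = (0, 1, -2, -1)/2.4495 = (0.0000, 0.4082, -0.8165, -0.4082).
r_{12} = q_1·v_2 = -1.2247.
u_2 = v_2 + 1.2247·q_1 = (3.0000, 0.5000, 0.0000, 0.5000).
‖u_2‖ = 3.0822, so q_2 = (0.9733, 0.1622, 0.0000, 0.1622).
r_{13} = q_1·v_3 = 2.8577; r_{23} = q_2·v_3 = -5.0289.
u_3 = v_3 − 2.8577·q_1 + 5.0289·q_2 = (0.8947, -3.3509, -0.6667, -2.0175).
‖u_3‖ = 4.0674, so q_3 = (0.2200, -0.8238, -0.1639, -0.4960).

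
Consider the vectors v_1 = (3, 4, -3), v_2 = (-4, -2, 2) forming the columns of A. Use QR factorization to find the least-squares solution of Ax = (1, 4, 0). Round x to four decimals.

v_1 = (3, 4, -3); ‖v_1‖ = 5.8310, so q_1 = (0.5145, 0.6860, -0.5145).
q_1·v_2 = 0.5145·(-4) + 0.6860·(-2) + (-0.5145)·2 = -4.4590.
u_2 = v_2 + 4.4590·q_1 = (-1.7059, 1.0588, -0.2941).
‖u_2‖ = 2.0292, so q_2 = (-0.8407, 0.5218, -0.1449).
Qᵀb = (3.2585, 1.2465).
Back-substitute: x_2 = 1.2465/2.0292 = 0.6143.
x_1 = (3.2585 + 4.4590·0.6143)/5.8310 = 1.0286.

x = (1.0286, 0.6143)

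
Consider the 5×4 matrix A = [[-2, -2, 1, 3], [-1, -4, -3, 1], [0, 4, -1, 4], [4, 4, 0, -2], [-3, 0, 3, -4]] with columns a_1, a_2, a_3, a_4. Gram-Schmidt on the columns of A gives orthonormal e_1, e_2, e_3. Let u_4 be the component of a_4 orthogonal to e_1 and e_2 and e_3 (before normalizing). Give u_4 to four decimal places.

e_1 = a_1/‖a_1‖ = (-2, -1, 0, 4, -3)/5.4772 = (-0.3651, -0.1826, 0.0000, 0.7303, -0.5477).
r_{12} = e_1·a_2 = 4.3818.
u_2 = a_2 − 4.3818·e_1 = (-0.4000, -3.2000, 4.0000, 0.8000, 2.4000).
‖u_2‖ = 5.7271, so e_2 = (-0.0698, -0.5587, 0.6984, 0.1397, 0.4191).
r_{13} = e_1·a_3 = -1.4606; r_{23} = e_2·a_3 = 2.1651.
u_3 = a_3 + 1.4606·e_1 − 2.1651·e_2 = (0.6179, -2.0569, -2.5122, 0.7642, 1.2927).
‖u_3‖ = 3.6303, so e_3 = (0.1702, -0.5666, -0.6920, 0.2105, 0.3561).
r_{14} = e_1·a_4 = -0.5477; r_{24} = e_2·a_4 = 0.0698; r_{34} = e_3·a_4 = -4.6694.
u_4 = a_4 + 0.5477·e_1 − 0.0698·e_2 + 4.6694·e_3 = (3.5996, -1.7067, 0.7199, -0.6268, -2.6666).

u_4 = (3.5996, -1.7067, 0.7199, -0.6268, -2.6666)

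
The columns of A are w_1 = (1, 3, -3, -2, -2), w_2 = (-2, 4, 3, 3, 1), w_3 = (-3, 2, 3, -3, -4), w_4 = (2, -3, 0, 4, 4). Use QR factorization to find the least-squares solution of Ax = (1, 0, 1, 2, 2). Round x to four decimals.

w_1 = (1, 3, -3, -2, -2); ‖w_1‖ = 5.1962, so q_1 = (0.1925, 0.5774, -0.5774, -0.3849, -0.3849).
q_1·w_2 = 0.1925·(-2) + 0.5774·4 + (-0.5774)·3 + (-0.3849)·3 + (-0.3849)·1 = -1.3472.
u_2 = w_2 + 1.3472·q_1 = (-1.7407, 4.7778, 2.2222, 2.4815, 0.4815).
‖u_2‖ = 6.0980, so q_2 = (-0.2855, 0.7835, 0.3644, 0.4069, 0.0790).
q_1·w_3 = 0.1925·(-3) + 0.5774·2 + (-0.5774)·3 + (-0.3849)·(-3) + (-0.3849)·(-4) = 1.5396; q_2·w_3 = (-0.2855)·(-3) + 0.7835·2 + 0.3644·3 + 0.4069·(-3) + 0.0790·(-4) = 1.9800.
u_3 = w_3 − 1.5396·q_1 − 1.9800·q_2 = (-2.7311, -0.4402, 3.1673, -3.2131, -3.5637).
‖u_3‖ = 6.3804, so q_3 = (-0.4280, -0.0690, 0.4964, -0.5036, -0.5585).
q_1·w_4 = 0.1925·2 + 0.5774·(-3) + (-0.5774)·0 + (-0.3849)·4 + (-0.3849)·4 = -4.4264; q_2·w_4 = (-0.2855)·2 + 0.7835·(-3) + 0.3644·0 + 0.4069·4 + 0.0790·4 = -0.9779; q_3·w_4 = (-0.4280)·2 + (-0.0690)·(-3) + 0.4964·0 + (-0.5036)·4 + (-0.5585)·4 = -4.8977.
u_4 = w_4 + 4.4264·q_1 + 0.9779·q_2 + 4.8977·q_3 = (0.4763, -0.0162, 0.2321, 0.2278, -0.3621).
‖u_4‖ = 0.6811, so q_4 = (0.6993, -0.0238, 0.3407, 0.3344, -0.5316).
Qᵀb = (-1.9245, 1.0507, -2.0559, 0.6456).
Back-substitute: x_4 = 0.6456/0.6811 = 0.9478.
x_3 = (-2.0559 + 4.8977·0.9478)/6.3804 = 0.4053.
x_2 = (1.0507 − 1.9800·0.4053 + 0.9779·0.9478)/6.0980 = 0.1927.
x_1 = (-1.9245 + 1.3472·0.1927 − 1.5396·0.4053 + 4.4264·0.9478)/5.1962 = 0.3669.

x = (0.3669, 0.1927, 0.4053, 0.9478)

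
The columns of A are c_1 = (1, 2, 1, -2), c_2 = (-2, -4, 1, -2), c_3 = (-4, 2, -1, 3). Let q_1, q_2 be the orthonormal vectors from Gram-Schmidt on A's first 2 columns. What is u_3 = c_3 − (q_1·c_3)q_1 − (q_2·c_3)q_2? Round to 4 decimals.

u_3 = (-4.0000, 2.0000, 0.4000, 0.2000)

q_1 = c_1/‖c_1‖ = (1, 2, 1, -2)/3.1623 = (0.3162, 0.6325, 0.3162, -0.6325).
r_{12} = q_1·c_2 = -1.5811.
u_2 = c_2 + 1.5811·q_1 = (-1.5000, -3.0000, 1.5000, -3.0000).
‖u_2‖ = 4.7434, so q_2 = (-0.3162, -0.6325, 0.3162, -0.6325).
r_{13} = q_1·c_3 = -2.2136; r_{23} = q_2·c_3 = -2.2136.
u_3 = c_3 + 2.2136·q_1 + 2.2136·q_2 = (-4.0000, 2.0000, 0.4000, 0.2000).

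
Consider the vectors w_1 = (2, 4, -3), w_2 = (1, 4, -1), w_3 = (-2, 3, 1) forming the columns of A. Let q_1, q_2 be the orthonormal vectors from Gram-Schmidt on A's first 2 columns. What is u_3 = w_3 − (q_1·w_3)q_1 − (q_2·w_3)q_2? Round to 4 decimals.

w_1 = (2, 4, -3); ‖w_1‖ = 5.3852, so q_1 = (0.3714, 0.7428, -0.5571).
q_1·w_2 = 0.3714·1 + 0.7428·4 + (-0.5571)·(-1) = 3.8996.
u_2 = w_2 − 3.8996·q_1 = (-0.4483, 1.1034, 1.1724).
‖u_2‖ = 1.6713, so q_2 = (-0.2682, 0.6603, 0.7015).
q_1·w_3 = 0.3714·(-2) + 0.7428·3 + (-0.5571)·1 = 0.9285; q_2·w_3 = (-0.2682)·(-2) + 0.6603·3 + 0.7015·1 = 3.2187.
u_3 = w_3 − 0.9285·q_1 − 3.2187·q_2 = (-1.4815, 0.1852, -0.7407).

u_3 = (-1.4815, 0.1852, -0.7407)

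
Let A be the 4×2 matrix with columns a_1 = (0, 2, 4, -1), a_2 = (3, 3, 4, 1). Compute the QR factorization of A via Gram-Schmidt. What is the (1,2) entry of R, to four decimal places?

a_1 = (0, 2, 4, -1); ‖a_1‖ = 4.5826, so q_1 = (0.0000, 0.4364, 0.8729, -0.2182).
r_{12} = q_1·a_2 = 4.5826.

r_{12} = 4.5826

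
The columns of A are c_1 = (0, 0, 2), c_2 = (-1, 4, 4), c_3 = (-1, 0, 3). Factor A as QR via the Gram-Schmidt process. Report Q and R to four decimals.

Q = [[0.0000, -0.2425, -0.9701], [0.0000, 0.9701, -0.2425], [1.0000, 0.0000, 0.0000]], R = [[2.0000, 4.0000, 3.0000], [0.0000, 4.1231, 0.2425], [0.0000, 0.0000, 0.9701]]

c_1 = (0, 0, 2); ‖c_1‖ = 2.0000, so e_1 = (0.0000, 0.0000, 1.0000).
e_1·c_2 = 0.0000·(-1) + 0.0000·4 + 1.0000·4 = 4.0000.
u_2 = c_2 − 4.0000·e_1 = (-1.0000, 4.0000, 0.0000).
‖u_2‖ = 4.1231, so e_2 = (-0.2425, 0.9701, 0.0000).
e_1·c_3 = 0.0000·(-1) + 0.0000·0 + 1.0000·3 = 3.0000; e_2·c_3 = (-0.2425)·(-1) + 0.9701·0 + 0.0000·3 = 0.2425.
u_3 = c_3 − 3.0000·e_1 − 0.2425·e_2 = (-0.9412, -0.2353, 0.0000).
‖u_3‖ = 0.9701, so e_3 = (-0.9701, -0.2425, 0.0000).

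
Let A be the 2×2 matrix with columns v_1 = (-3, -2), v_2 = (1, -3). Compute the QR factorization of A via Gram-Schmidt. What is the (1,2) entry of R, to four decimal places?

e_1 = v_1/‖v_1‖ = (-3, -2)/3.6056 = (-0.8321, -0.5547).
r_{12} = e_1·v_2 = 0.8321.

r_{12} = 0.8321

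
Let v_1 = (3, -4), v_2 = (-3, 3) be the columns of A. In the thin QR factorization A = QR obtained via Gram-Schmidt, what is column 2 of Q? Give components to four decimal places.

e_1 = v_1/‖v_1‖ = (3, -4)/5.0000 = (0.6000, -0.8000).
r_{12} = e_1·v_2 = -4.2000.
u_2 = v_2 + 4.2000·e_1 = (-0.4800, -0.3600).
‖u_2‖ = 0.6000, so e_2 = (-0.8000, -0.6000).

e_2 = (-0.8000, -0.6000)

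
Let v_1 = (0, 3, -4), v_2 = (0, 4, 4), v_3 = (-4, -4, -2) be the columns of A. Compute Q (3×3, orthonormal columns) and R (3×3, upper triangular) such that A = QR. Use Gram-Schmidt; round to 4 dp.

Q = [[0.0000, 0.0000, -1.0000], [0.6000, 0.8000, 0.0000], [-0.8000, 0.6000, 0.0000]], R = [[5.0000, -0.8000, -0.8000], [0.0000, 5.6000, -4.4000], [0.0000, 0.0000, 4.0000]]

v_1 = (0, 3, -4); ‖v_1‖ = 5.0000, so q_1 = (0.0000, 0.6000, -0.8000).
q_1·v_2 = 0.0000·0 + 0.6000·4 + (-0.8000)·4 = -0.8000.
u_2 = v_2 + 0.8000·q_1 = (0.0000, 4.4800, 3.3600).
‖u_2‖ = 5.6000, so q_2 = (0.0000, 0.8000, 0.6000).
q_1·v_3 = 0.0000·(-4) + 0.6000·(-4) + (-0.8000)·(-2) = -0.8000; q_2·v_3 = 0.0000·(-4) + 0.8000·(-4) + 0.6000·(-2) = -4.4000.
u_3 = v_3 + 0.8000·q_1 + 4.4000·q_2 = (-4.0000, 0.0000, 0.0000).
‖u_3‖ = 4.0000, so q_3 = (-1.0000, 0.0000, 0.0000).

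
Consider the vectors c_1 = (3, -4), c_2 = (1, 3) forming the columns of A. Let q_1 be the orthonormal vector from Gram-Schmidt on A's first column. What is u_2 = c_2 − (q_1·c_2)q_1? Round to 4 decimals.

q_1 = c_1/‖c_1‖ = (3, -4)/5.0000 = (0.6000, -0.8000).
r_{12} = q_1·c_2 = -1.8000.
u_2 = c_2 + 1.8000·q_1 = (2.0800, 1.5600).

u_2 = (2.0800, 1.5600)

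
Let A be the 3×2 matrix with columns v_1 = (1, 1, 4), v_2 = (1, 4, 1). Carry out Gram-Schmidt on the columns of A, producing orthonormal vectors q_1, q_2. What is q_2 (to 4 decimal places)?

v_1 = (1, 1, 4); ‖v_1‖ = 4.2426, so q_1 = (0.2357, 0.2357, 0.9428).
q_1·v_2 = 0.2357·1 + 0.2357·4 + 0.9428·1 = 2.1213.
u_2 = v_2 − 2.1213·q_1 = (0.5000, 3.5000, -1.0000).
‖u_2‖ = 3.6742, so q_2 = (0.1361, 0.9526, -0.2722).

q_2 = (0.1361, 0.9526, -0.2722)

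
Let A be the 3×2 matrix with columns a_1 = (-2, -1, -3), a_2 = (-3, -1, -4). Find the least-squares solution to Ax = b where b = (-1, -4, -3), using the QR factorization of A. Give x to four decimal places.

q_1 = a_1/‖a_1‖ = (-2, -1, -3)/3.7417 = (-0.5345, -0.2673, -0.8018).
r_{12} = q_1·a_2 = 5.0780.
u_2 = a_2 − 5.0780·q_1 = (-0.2857, 0.3571, 0.0714).
‖u_2‖ = 0.4629, so q_2 = (-0.6172, 0.7715, 0.1543).
Qᵀb = (4.0089, -2.9318).
Back-substitute: x_2 = -2.9318/0.4629 = -6.3333.
x_1 = (4.0089 − 5.0780·(-6.3333))/3.7417 = 9.6667.

x = (9.6667, -6.3333)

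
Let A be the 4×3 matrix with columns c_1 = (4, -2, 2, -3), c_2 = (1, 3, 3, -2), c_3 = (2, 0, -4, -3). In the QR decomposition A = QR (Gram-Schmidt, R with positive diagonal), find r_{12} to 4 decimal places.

r_{12} = 1.7408

c_1 = (4, -2, 2, -3); ‖c_1‖ = 5.7446, so q_1 = (0.6963, -0.3482, 0.3482, -0.5222).
r_{12} = q_1·c_2 = 1.7408.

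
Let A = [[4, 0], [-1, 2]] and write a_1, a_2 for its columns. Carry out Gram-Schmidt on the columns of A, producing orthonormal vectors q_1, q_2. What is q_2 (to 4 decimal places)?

q_2 = (0.2425, 0.9701)

q_1 = a_1/‖a_1‖ = (4, -1)/4.1231 = (0.9701, -0.2425).
r_{12} = q_1·a_2 = -0.4851.
u_2 = a_2 + 0.4851·q_1 = (0.4706, 1.8824).
‖u_2‖ = 1.9403, so q_2 = (0.2425, 0.9701).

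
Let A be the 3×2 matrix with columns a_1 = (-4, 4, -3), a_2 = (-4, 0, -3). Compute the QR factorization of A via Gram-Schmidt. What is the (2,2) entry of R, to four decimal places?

q_1 = a_1/‖a_1‖ = (-4, 4, -3)/6.4031 = (-0.6247, 0.6247, -0.4685).
r_{12} = q_1·a_2 = 3.9043.
u_2 = a_2 − 3.9043·q_1 = (-1.5610, -2.4390, -1.1707).
r_{22} = ‖u_2‖ = 3.1235.

r_{22} = 3.1235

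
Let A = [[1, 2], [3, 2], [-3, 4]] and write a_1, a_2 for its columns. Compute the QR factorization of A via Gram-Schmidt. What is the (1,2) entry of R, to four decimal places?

r_{12} = -0.9177

q_1 = a_1/‖a_1‖ = (1, 3, -3)/4.3589 = (0.2294, 0.6882, -0.6882).
r_{12} = q_1·a_2 = -0.9177.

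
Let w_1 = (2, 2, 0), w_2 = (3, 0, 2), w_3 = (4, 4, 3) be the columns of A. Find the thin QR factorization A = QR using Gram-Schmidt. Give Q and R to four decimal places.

w_1 = (2, 2, 0); ‖w_1‖ = 2.8284, so q_1 = (0.7071, 0.7071, 0.0000).
q_1·w_2 = 0.7071·3 + 0.7071·0 + 0.0000·2 = 2.1213.
u_2 = w_2 − 2.1213·q_1 = (1.5000, -1.5000, 2.0000).
‖u_2‖ = 2.9155, so q_2 = (0.5145, -0.5145, 0.6860).
q_1·w_3 = 0.7071·4 + 0.7071·4 + 0.0000·3 = 5.6569; q_2·w_3 = 0.5145·4 + (-0.5145)·4 + 0.6860·3 = 2.0580.
u_3 = w_3 − 5.6569·q_1 − 2.0580·q_2 = (-1.0588, 1.0588, 1.5882).
‖u_3‖ = 2.1828, so q_3 = (-0.4851, 0.4851, 0.7276).

Q = [[0.7071, 0.5145, -0.4851], [0.7071, -0.5145, 0.4851], [0.0000, 0.6860, 0.7276]], R = [[2.8284, 2.1213, 5.6569], [0.0000, 2.9155, 2.0580], [0.0000, 0.0000, 2.1828]]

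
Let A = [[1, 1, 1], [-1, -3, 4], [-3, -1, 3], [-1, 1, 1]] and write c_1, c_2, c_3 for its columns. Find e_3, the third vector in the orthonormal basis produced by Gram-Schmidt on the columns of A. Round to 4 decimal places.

e_3 = (0.8525, 0.3875, 0.0387, 0.3487)

e_1 = c_1/‖c_1‖ = (1, -1, -3, -1)/3.4641 = (0.2887, -0.2887, -0.8660, -0.2887).
r_{12} = e_1·c_2 = 1.7321.
u_2 = c_2 − 1.7321·e_1 = (0.5000, -2.5000, 0.5000, 1.5000).
‖u_2‖ = 3.0000, so e_2 = (0.1667, -0.8333, 0.1667, 0.5000).
r_{13} = e_1·c_3 = -3.7528; r_{23} = e_2·c_3 = -2.1667.
u_3 = c_3 + 3.7528·e_1 + 2.1667·e_2 = (2.4444, 1.1111, 0.1111, 1.0000).
‖u_3‖ = 2.8674, so e_3 = (0.8525, 0.3875, 0.0387, 0.3487).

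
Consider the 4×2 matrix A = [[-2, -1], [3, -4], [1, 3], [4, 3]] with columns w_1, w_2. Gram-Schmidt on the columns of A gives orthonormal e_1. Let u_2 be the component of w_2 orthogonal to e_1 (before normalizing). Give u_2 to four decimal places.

u_2 = (-0.6667, -4.5000, 2.8333, 2.3333)

w_1 = (-2, 3, 1, 4); ‖w_1‖ = 5.4772, so e_1 = (-0.3651, 0.5477, 0.1826, 0.7303).
e_1·w_2 = (-0.3651)·(-1) + 0.5477·(-4) + 0.1826·3 + 0.7303·3 = 0.9129.
u_2 = w_2 − 0.9129·e_1 = (-0.6667, -4.5000, 2.8333, 2.3333).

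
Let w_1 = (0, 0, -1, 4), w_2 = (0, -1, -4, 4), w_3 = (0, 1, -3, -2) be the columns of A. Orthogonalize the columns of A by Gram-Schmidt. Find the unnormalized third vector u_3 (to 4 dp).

u_3 = (0.0000, 1.9379, -0.6460, -0.1615)

w_1 = (0, 0, -1, 4); ‖w_1‖ = 4.1231, so e_1 = (0.0000, 0.0000, -0.2425, 0.9701).
e_1·w_2 = 0.0000·0 + 0.0000·(-1) + (-0.2425)·(-4) + 0.9701·4 = 4.8507.
u_2 = w_2 − 4.8507·e_1 = (0.0000, -1.0000, -2.8235, -0.7059).
‖u_2‖ = 3.0774, so e_2 = (0.0000, -0.3249, -0.9175, -0.2294).
e_1·w_3 = 0.0000·0 + 0.0000·1 + (-0.2425)·(-3) + 0.9701·(-2) = -1.2127; e_2·w_3 = 0.0000·0 + (-0.3249)·1 + (-0.9175)·(-3) + (-0.2294)·(-2) = 2.8863.
u_3 = w_3 + 1.2127·e_1 − 2.8863·e_2 = (0.0000, 1.9379, -0.6460, -0.1615).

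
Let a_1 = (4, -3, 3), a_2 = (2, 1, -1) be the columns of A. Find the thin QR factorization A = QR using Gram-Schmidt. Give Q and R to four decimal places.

a_1 = (4, -3, 3); ‖a_1‖ = 5.8310, so e_1 = (0.6860, -0.5145, 0.5145).
e_1·a_2 = 0.6860·2 + (-0.5145)·1 + 0.5145·(-1) = 0.3430.
u_2 = a_2 − 0.3430·e_1 = (1.7647, 1.1765, -1.1765).
‖u_2‖ = 2.4254, so e_2 = (0.7276, 0.4851, -0.4851).

Q = [[0.6860, 0.7276], [-0.5145, 0.4851], [0.5145, -0.4851]], R = [[5.8310, 0.3430], [0.0000, 2.4254]]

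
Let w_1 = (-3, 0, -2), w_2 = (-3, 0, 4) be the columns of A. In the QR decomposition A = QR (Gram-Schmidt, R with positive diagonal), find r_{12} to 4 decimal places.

r_{12} = 0.2774

w_1 = (-3, 0, -2); ‖w_1‖ = 3.6056, so e_1 = (-0.8321, 0.0000, -0.5547).
r_{12} = e_1·w_2 = 0.2774.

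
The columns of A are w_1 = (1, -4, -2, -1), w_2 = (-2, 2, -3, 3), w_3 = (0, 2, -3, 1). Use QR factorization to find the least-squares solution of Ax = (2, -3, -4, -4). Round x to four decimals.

q_1 = w_1/‖w_1‖ = (1, -4, -2, -1)/4.6904 = (0.2132, -0.8528, -0.4264, -0.2132).
r_{12} = q_1·w_2 = -1.4924.
u_2 = w_2 + 1.4924·q_1 = (-1.6818, 0.7273, -3.6364, 2.6818).
‖u_2‖ = 4.8757, so q_2 = (-0.3449, 0.1492, -0.7458, 0.5500).
r_{13} = q_1·w_3 = -0.6396; r_{23} = q_2·w_3 = 3.0858.
u_3 = w_3 + 0.6396·q_1 − 3.0858·q_2 = (1.2008, 0.9943, -0.9713, -0.8337).
‖u_3‖ = 2.0171, so q_3 = (0.5953, 0.4929, -0.4815, -0.4133).
Qᵀb = (5.5432, -0.3543, 3.2911).
Back-substitute: x_3 = 3.2911/2.0171 = 1.6316.
x_2 = (-0.3543 − 3.0858·1.6316)/4.8757 = -1.1053.
x_1 = (5.5432 + 1.4924·(-1.1053) + 0.6396·1.6316)/4.6904 = 1.0526.

x = (1.0526, -1.1053, 1.6316)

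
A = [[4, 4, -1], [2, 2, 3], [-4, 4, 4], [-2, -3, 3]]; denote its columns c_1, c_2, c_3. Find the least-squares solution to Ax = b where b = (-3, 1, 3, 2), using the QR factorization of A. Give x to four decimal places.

q_1 = c_1/‖c_1‖ = (4, 2, -4, -2)/6.3246 = (0.6325, 0.3162, -0.6325, -0.3162).
r_{12} = q_1·c_2 = 1.5811.
u_2 = c_2 − 1.5811·q_1 = (3.0000, 1.5000, 5.0000, -2.5000).
‖u_2‖ = 6.5192, so q_2 = (0.4602, 0.2301, 0.7670, -0.3835).
r_{13} = q_1·c_3 = -3.1623; r_{23} = q_2·c_3 = 2.1475.
u_3 = c_3 + 3.1623·q_1 − 2.1475·q_2 = (0.0118, 3.5059, 0.3529, 2.8235).
‖u_3‖ = 4.5153, so q_3 = (0.0026, 0.7764, 0.0782, 0.6253).
Qᵀb = (-4.1110, 0.3835, 2.2538).
Back-substitute: x_3 = 2.2538/4.5153 = 0.4991.
x_2 = (0.3835 − 2.1475·0.4991)/6.5192 = -0.1056.
x_1 = (-4.1110 − 1.5811·(-0.1056) + 3.1623·0.4991)/6.3246 = -0.3740.

x = (-0.3740, -0.1056, 0.4991)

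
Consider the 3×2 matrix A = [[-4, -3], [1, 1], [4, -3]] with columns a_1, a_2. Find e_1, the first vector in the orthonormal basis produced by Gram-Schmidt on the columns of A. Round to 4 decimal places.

a_1 = (-4, 1, 4); ‖a_1‖ = 5.7446, so e_1 = (-0.6963, 0.1741, 0.6963).

e_1 = (-0.6963, 0.1741, 0.6963)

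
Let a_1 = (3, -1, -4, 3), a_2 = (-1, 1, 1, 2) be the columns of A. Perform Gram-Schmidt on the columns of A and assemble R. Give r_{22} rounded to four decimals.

a_1 = (3, -1, -4, 3); ‖a_1‖ = 5.9161, so q_1 = (0.5071, -0.1690, -0.6761, 0.5071).
q_1·a_2 = 0.5071·(-1) + (-0.1690)·1 + (-0.6761)·1 + 0.5071·2 = -0.3381.
u_2 = a_2 + 0.3381·q_1 = (-0.8286, 0.9429, 0.7714, 2.1714).
r_{22} = ‖u_2‖ = 2.6241.

r_{22} = 2.6241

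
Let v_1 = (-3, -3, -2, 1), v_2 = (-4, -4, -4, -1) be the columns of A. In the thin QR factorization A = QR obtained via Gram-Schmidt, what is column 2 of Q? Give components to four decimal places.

q_2 = (0.0162, 0.0162, -0.4855, -0.8739)

v_1 = (-3, -3, -2, 1); ‖v_1‖ = 4.7958, so q_1 = (-0.6255, -0.6255, -0.4170, 0.2085).
q_1·v_2 = (-0.6255)·(-4) + (-0.6255)·(-4) + (-0.4170)·(-4) + 0.2085·(-1) = 6.4639.
u_2 = v_2 − 6.4639·q_1 = (0.0435, 0.0435, -1.3043, -2.3478).
‖u_2‖ = 2.6865, so q_2 = (0.0162, 0.0162, -0.4855, -0.8739).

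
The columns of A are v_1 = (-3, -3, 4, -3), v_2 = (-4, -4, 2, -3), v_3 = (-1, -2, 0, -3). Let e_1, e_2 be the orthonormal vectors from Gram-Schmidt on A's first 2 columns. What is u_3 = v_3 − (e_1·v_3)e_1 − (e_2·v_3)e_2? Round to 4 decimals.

v_1 = (-3, -3, 4, -3); ‖v_1‖ = 6.5574, so e_1 = (-0.4575, -0.4575, 0.6100, -0.4575).
e_1·v_2 = (-0.4575)·(-4) + (-0.4575)·(-4) + 0.6100·2 + (-0.4575)·(-3) = 6.2524.
u_2 = v_2 − 6.2524·e_1 = (-1.1395, -1.1395, -1.8140, -0.1395).
‖u_2‖ = 2.4304, so e_2 = (-0.4689, -0.4689, -0.7464, -0.0574).
e_1·v_3 = (-0.4575)·(-1) + (-0.4575)·(-2) + 0.6100·0 + (-0.4575)·(-3) = 2.7450; e_2·v_3 = (-0.4689)·(-1) + (-0.4689)·(-2) + (-0.7464)·0 + (-0.0574)·(-3) = 1.5788.
u_3 = v_3 − 2.7450·e_1 − 1.5788·e_2 = (0.9961, -0.0039, -0.4961, -1.6535).

u_3 = (0.9961, -0.0039, -0.4961, -1.6535)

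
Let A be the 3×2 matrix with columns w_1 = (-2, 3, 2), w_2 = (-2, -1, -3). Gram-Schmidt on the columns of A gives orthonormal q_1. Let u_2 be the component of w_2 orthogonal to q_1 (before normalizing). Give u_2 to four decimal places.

w_1 = (-2, 3, 2); ‖w_1‖ = 4.1231, so q_1 = (-0.4851, 0.7276, 0.4851).
q_1·w_2 = (-0.4851)·(-2) + 0.7276·(-1) + 0.4851·(-3) = -1.2127.
u_2 = w_2 + 1.2127·q_1 = (-2.5882, -0.1176, -2.4118).

u_2 = (-2.5882, -0.1176, -2.4118)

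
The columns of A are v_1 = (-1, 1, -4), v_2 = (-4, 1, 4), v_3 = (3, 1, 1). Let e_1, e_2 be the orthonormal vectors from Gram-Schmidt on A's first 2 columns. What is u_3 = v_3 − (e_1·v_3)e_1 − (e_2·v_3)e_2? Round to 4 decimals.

u_3 = (0.7949, 1.9873, 0.2981)

v_1 = (-1, 1, -4); ‖v_1‖ = 4.2426, so e_1 = (-0.2357, 0.2357, -0.9428).
e_1·v_2 = (-0.2357)·(-4) + 0.2357·1 + (-0.9428)·4 = -2.5927.
u_2 = v_2 + 2.5927·e_1 = (-4.6111, 1.6111, 1.5556).
‖u_2‖ = 5.1262, so e_2 = (-0.8995, 0.3143, 0.3035).
e_1·v_3 = (-0.2357)·3 + 0.2357·1 + (-0.9428)·1 = -1.4142; e_2·v_3 = (-0.8995)·3 + 0.3143·1 + 0.3035·1 = -2.0808.
u_3 = v_3 + 1.4142·e_1 + 2.0808·e_2 = (0.7949, 1.9873, 0.2981).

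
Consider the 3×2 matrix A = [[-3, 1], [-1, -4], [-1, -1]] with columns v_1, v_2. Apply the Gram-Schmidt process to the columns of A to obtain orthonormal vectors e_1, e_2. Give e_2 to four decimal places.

e_1 = v_1/‖v_1‖ = (-3, -1, -1)/3.3166 = (-0.9045, -0.3015, -0.3015).
r_{12} = e_1·v_2 = 0.6030.
u_2 = v_2 − 0.6030·e_1 = (1.5455, -3.8182, -0.8182).
‖u_2‖ = 4.1996, so e_2 = (0.3680, -0.9092, -0.1948).

e_2 = (0.3680, -0.9092, -0.1948)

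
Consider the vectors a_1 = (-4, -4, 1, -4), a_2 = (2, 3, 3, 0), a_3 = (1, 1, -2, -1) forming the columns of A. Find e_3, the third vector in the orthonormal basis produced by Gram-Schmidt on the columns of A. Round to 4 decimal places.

a_1 = (-4, -4, 1, -4); ‖a_1‖ = 7.0000, so e_1 = (-0.5714, -0.5714, 0.1429, -0.5714).
e_1·a_2 = (-0.5714)·2 + (-0.5714)·3 + 0.1429·3 + (-0.5714)·0 = -2.4286.
u_2 = a_2 + 2.4286·e_1 = (0.6122, 1.6122, 3.3469, -1.3878).
‖u_2‖ = 4.0127, so e_2 = (0.1526, 0.4018, 0.8341, -0.3458).
e_1·a_3 = (-0.5714)·1 + (-0.5714)·1 + 0.1429·(-2) + (-0.5714)·(-1) = -0.8571; e_2·a_3 = 0.1526·1 + 0.4018·1 + 0.8341·(-2) + (-0.3458)·(-1) = -0.7680.
u_3 = a_3 + 0.8571·e_1 + 0.7680·e_2 = (0.6274, 0.8188, -1.2370, -1.7554).
‖u_3‖ = 2.3823, so e_3 = (0.2633, 0.3437, -0.5192, -0.7368).

e_3 = (0.2633, 0.3437, -0.5192, -0.7368)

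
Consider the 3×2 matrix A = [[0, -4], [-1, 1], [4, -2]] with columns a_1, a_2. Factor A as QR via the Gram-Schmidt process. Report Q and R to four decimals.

a_1 = (0, -1, 4); ‖a_1‖ = 4.1231, so q_1 = (0.0000, -0.2425, 0.9701).
q_1·a_2 = 0.0000·(-4) + (-0.2425)·1 + 0.9701·(-2) = -2.1828.
u_2 = a_2 + 2.1828·q_1 = (-4.0000, 0.4706, 0.1176).
‖u_2‖ = 4.0293, so q_2 = (-0.9927, 0.1168, 0.0292).

Q = [[0.0000, -0.9927], [-0.2425, 0.1168], [0.9701, 0.0292]], R = [[4.1231, -2.1828], [0.0000, 4.0293]]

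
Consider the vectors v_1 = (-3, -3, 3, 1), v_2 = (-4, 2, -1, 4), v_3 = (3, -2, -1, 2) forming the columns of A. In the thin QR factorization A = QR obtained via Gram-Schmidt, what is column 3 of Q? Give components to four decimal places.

q_3 = (0.4983, -0.4840, -0.2146, 0.6866)

v_1 = (-3, -3, 3, 1); ‖v_1‖ = 5.2915, so q_1 = (-0.5669, -0.5669, 0.5669, 0.1890).
q_1·v_2 = (-0.5669)·(-4) + (-0.5669)·2 + 0.5669·(-1) + 0.1890·4 = 1.3229.
u_2 = v_2 − 1.3229·q_1 = (-3.2500, 2.7500, -1.7500, 3.7500).
‖u_2‖ = 5.9372, so q_2 = (-0.5474, 0.4632, -0.2948, 0.6316).
q_1·v_3 = (-0.5669)·3 + (-0.5669)·(-2) + 0.5669·(-1) + 0.1890·2 = -0.7559; q_2·v_3 = (-0.5474)·3 + 0.4632·(-2) + (-0.2948)·(-1) + 0.6316·2 = -1.0106.
u_3 = v_3 + 0.7559·q_1 + 1.0106·q_2 = (2.0182, -1.9605, -0.8693, 2.7812).
‖u_3‖ = 4.0506, so q_3 = (0.4983, -0.4840, -0.2146, 0.6866).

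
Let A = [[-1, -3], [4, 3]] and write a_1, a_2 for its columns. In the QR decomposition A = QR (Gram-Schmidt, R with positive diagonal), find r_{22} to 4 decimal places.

q_1 = a_1/‖a_1‖ = (-1, 4)/4.1231 = (-0.2425, 0.9701).
r_{12} = q_1·a_2 = 3.6380.
u_2 = a_2 − 3.6380·q_1 = (-2.1176, -0.5294).
r_{22} = ‖u_2‖ = 2.1828.

r_{22} = 2.1828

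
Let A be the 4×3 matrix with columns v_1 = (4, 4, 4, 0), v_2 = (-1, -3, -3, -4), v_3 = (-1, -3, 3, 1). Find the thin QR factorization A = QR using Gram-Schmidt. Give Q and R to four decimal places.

e_1 = v_1/‖v_1‖ = (4, 4, 4, 0)/6.9282 = (0.5774, 0.5774, 0.5774, 0.0000).
r_{12} = e_1·v_2 = -4.0415.
u_2 = v_2 + 4.0415·e_1 = (1.3333, -0.6667, -0.6667, -4.0000).
‖u_2‖ = 4.3205, so e_2 = (0.3086, -0.1543, -0.1543, -0.9258).
r_{13} = e_1·v_3 = -0.5774; r_{23} = e_2·v_3 = -1.2344.
u_3 = v_3 + 0.5774·e_1 + 1.2344·e_2 = (-0.2857, -2.8571, 3.1429, -0.1429).
‖u_3‖ = 4.2594, so e_3 = (-0.0671, -0.6708, 0.7379, -0.0335).

Q = [[0.5774, 0.3086, -0.0671], [0.5774, -0.1543, -0.6708], [0.5774, -0.1543, 0.7379], [0.0000, -0.9258, -0.0335]], R = [[6.9282, -4.0415, -0.5774], [0.0000, 4.3205, -1.2344], [0.0000, 0.0000, 4.2594]]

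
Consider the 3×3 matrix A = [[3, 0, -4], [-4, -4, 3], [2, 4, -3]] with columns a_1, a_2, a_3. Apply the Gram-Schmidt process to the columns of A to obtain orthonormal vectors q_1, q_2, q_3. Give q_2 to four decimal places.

q_1 = a_1/‖a_1‖ = (3, -4, 2)/5.3852 = (0.5571, -0.7428, 0.3714).
r_{12} = q_1·a_2 = 4.4567.
u_2 = a_2 − 4.4567·q_1 = (-2.4828, -0.6897, 2.3448).
‖u_2‖ = 3.4840, so q_2 = (-0.7126, -0.1980, 0.6730).

q_2 = (-0.7126, -0.1980, 0.6730)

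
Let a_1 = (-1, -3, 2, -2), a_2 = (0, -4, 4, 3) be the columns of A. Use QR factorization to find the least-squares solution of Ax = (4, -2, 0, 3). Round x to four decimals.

a_1 = (-1, -3, 2, -2); ‖a_1‖ = 4.2426, so q_1 = (-0.2357, -0.7071, 0.4714, -0.4714).
q_1·a_2 = (-0.2357)·0 + (-0.7071)·(-4) + 0.4714·4 + (-0.4714)·3 = 3.2998.
u_2 = a_2 − 3.2998·q_1 = (0.7778, -1.6667, 2.4444, 4.5556).
‖u_2‖ = 5.4874, so q_2 = (0.1417, -0.3037, 0.4455, 0.8302).
Qᵀb = (-0.9428, 3.6650).
Back-substitute: x_2 = 3.6650/5.4874 = 0.6679.
x_1 = (-0.9428 − 3.2998·0.6679)/4.2426 = -0.7417.

x = (-0.7417, 0.6679)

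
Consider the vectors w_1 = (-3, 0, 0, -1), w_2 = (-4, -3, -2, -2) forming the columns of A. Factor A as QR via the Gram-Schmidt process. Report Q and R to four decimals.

Q = [[-0.9487, 0.0546], [0.0000, -0.8195], [0.0000, -0.5464], [-0.3162, -0.1639]], R = [[3.1623, 4.4272], [0.0000, 3.6606]]

q_1 = w_1/‖w_1‖ = (-3, 0, 0, -1)/3.1623 = (-0.9487, 0.0000, 0.0000, -0.3162).
r_{12} = q_1·w_2 = 4.4272.
u_2 = w_2 − 4.4272·q_1 = (0.2000, -3.0000, -2.0000, -0.6000).
‖u_2‖ = 3.6606, so q_2 = (0.0546, -0.8195, -0.5464, -0.1639).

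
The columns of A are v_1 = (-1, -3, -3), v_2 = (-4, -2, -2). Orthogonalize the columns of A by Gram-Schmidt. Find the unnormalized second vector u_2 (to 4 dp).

v_1 = (-1, -3, -3); ‖v_1‖ = 4.3589, so e_1 = (-0.2294, -0.6882, -0.6882).
e_1·v_2 = (-0.2294)·(-4) + (-0.6882)·(-2) + (-0.6882)·(-2) = 3.6707.
u_2 = v_2 − 3.6707·e_1 = (-3.1579, 0.5263, 0.5263).

u_2 = (-3.1579, 0.5263, 0.5263)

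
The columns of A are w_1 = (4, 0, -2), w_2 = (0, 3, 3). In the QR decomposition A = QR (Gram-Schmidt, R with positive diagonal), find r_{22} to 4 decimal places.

r_{22} = 4.0249

w_1 = (4, 0, -2); ‖w_1‖ = 4.4721, so e_1 = (0.8944, 0.0000, -0.4472).
e_1·w_2 = 0.8944·0 + 0.0000·3 + (-0.4472)·3 = -1.3416.
u_2 = w_2 + 1.3416·e_1 = (1.2000, 3.0000, 2.4000).
r_{22} = ‖u_2‖ = 4.0249.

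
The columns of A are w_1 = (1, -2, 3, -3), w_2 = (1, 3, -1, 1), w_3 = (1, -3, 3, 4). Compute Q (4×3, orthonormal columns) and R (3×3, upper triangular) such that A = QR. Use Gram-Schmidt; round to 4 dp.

w_1 = (1, -2, 3, -3); ‖w_1‖ = 4.7958, so e_1 = (0.2085, -0.4170, 0.6255, -0.6255).
e_1·w_2 = 0.2085·1 + (-0.4170)·3 + 0.6255·(-1) + (-0.6255)·1 = -2.2937.
u_2 = w_2 + 2.2937·e_1 = (1.4783, 2.0435, 0.4348, -0.4348).
‖u_2‖ = 2.5960, so e_2 = (0.5694, 0.7872, 0.1675, -0.1675).
e_1·w_3 = 0.2085·1 + (-0.4170)·(-3) + 0.6255·3 + (-0.6255)·4 = 0.8341; e_2·w_3 = 0.5694·1 + 0.7872·(-3) + 0.1675·3 + (-0.1675)·4 = -1.9595.
u_3 = w_3 − 0.8341·e_1 + 1.9595·e_2 = (1.9419, -1.1097, 2.8065, 4.1935).
‖u_3‖ = 5.5195, so e_3 = (0.3518, -0.2010, 0.5085, 0.7598).

Q = [[0.2085, 0.5694, 0.3518], [-0.4170, 0.7872, -0.2010], [0.6255, 0.1675, 0.5085], [-0.6255, -0.1675, 0.7598]], R = [[4.7958, -2.2937, 0.8341], [0.0000, 2.5960, -1.9595], [0.0000, 0.0000, 5.5195]]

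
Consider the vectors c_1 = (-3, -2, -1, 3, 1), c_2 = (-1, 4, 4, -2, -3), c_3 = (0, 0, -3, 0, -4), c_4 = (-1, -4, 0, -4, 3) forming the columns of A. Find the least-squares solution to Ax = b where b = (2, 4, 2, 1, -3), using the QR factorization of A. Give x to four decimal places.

x = (-0.4448, 0.2280, -0.0930, -0.6566)

c_1 = (-3, -2, -1, 3, 1); ‖c_1‖ = 4.8990, so q_1 = (-0.6124, -0.4082, -0.2041, 0.6124, 0.2041).
q_1·c_2 = (-0.6124)·(-1) + (-0.4082)·4 + (-0.2041)·4 + 0.6124·(-2) + 0.2041·(-3) = -3.6742.
u_2 = c_2 + 3.6742·q_1 = (-3.2500, 2.5000, 3.2500, 0.2500, -2.2500).
‖u_2‖ = 5.7009, so q_2 = (-0.5701, 0.4385, 0.5701, 0.0439, -0.3947).
q_1·c_3 = (-0.6124)·0 + (-0.4082)·0 + (-0.2041)·(-3) + 0.6124·0 + 0.2041·(-4) = -0.2041; q_2·c_3 = (-0.5701)·0 + 0.4385·0 + 0.5701·(-3) + 0.0439·0 + (-0.3947)·(-4) = -0.1316.
u_3 = c_3 + 0.2041·q_1 + 0.1316·q_2 = (-0.2000, -0.0256, -2.9667, 0.1308, -4.0103).
‖u_3‖ = 4.9941, so q_3 = (-0.0400, -0.0051, -0.5940, 0.0262, -0.8030).
q_1·c_4 = (-0.6124)·(-1) + (-0.4082)·(-4) + (-0.2041)·0 + 0.6124·(-4) + 0.2041·3 = 0.4082; q_2·c_4 = (-0.5701)·(-1) + 0.4385·(-4) + 0.5701·0 + 0.0439·(-4) + (-0.3947)·3 = -2.5435; q_3·c_4 = (-0.0400)·(-1) + (-0.0051)·(-4) + (-0.5940)·0 + 0.0262·(-4) + (-0.8030)·3 = -2.4532.
u_4 = c_4 − 0.4082·q_1 + 2.5435·q_2 + 2.4532·q_3 = (-2.2982, -2.7305, 0.0761, -4.0742, -0.0571).
‖u_4‖ = 5.4172, so q_4 = (-0.4242, -0.5040, 0.0140, -0.7521, -0.0105).
Qᵀb = (-3.2660, 2.9820, 1.1465, -3.5571).
Back-substitute: x_4 = -3.5571/5.4172 = -0.6566.
x_3 = (1.1465 + 2.4532·(-0.6566))/4.9941 = -0.0930.
x_2 = (2.9820 + 0.1316·(-0.0930) + 2.5435·(-0.6566))/5.7009 = 0.2280.
x_1 = (-3.2660 + 3.6742·0.2280 + 0.2041·(-0.0930) − 0.4082·(-0.6566))/4.8990 = -0.4448.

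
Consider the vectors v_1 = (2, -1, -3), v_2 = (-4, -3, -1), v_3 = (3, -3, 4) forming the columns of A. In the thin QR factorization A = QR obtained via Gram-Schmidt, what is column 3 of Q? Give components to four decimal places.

q_1 = v_1/‖v_1‖ = (2, -1, -3)/3.7417 = (0.5345, -0.2673, -0.8018).
r_{12} = q_1·v_2 = -0.5345.
u_2 = v_2 + 0.5345·q_1 = (-3.7143, -3.1429, -1.4286).
‖u_2‖ = 5.0709, so q_2 = (-0.7325, -0.6198, -0.2817).
r_{13} = q_1·v_3 = -0.8018; r_{23} = q_2·v_3 = -1.4649.
u_3 = v_3 + 0.8018·q_1 + 1.4649·q_2 = (2.3556, -4.1222, 2.9444).
‖u_3‖ = 5.5867, so q_3 = (0.4216, -0.7379, 0.5270).

q_3 = (0.4216, -0.7379, 0.5270)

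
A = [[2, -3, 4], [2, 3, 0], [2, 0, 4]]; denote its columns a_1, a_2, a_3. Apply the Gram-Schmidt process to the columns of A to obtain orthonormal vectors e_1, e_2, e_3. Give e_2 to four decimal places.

a_1 = (2, 2, 2); ‖a_1‖ = 3.4641, so e_1 = (0.5774, 0.5774, 0.5774).
e_1·a_2 = 0.5774·(-3) + 0.5774·3 + 0.5774·0 = 0.0000.
u_2 = a_2 + 0.0000·e_1 = (-3.0000, 3.0000, 0.0000).
‖u_2‖ = 4.2426, so e_2 = (-0.7071, 0.7071, 0.0000).

e_2 = (-0.7071, 0.7071, 0.0000)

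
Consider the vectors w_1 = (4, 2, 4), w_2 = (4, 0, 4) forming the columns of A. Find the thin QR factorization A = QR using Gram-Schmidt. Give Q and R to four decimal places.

Q = [[0.6667, 0.2357], [0.3333, -0.9428], [0.6667, 0.2357]], R = [[6.0000, 5.3333], [0.0000, 1.8856]]

w_1 = (4, 2, 4); ‖w_1‖ = 6.0000, so q_1 = (0.6667, 0.3333, 0.6667).
q_1·w_2 = 0.6667·4 + 0.3333·0 + 0.6667·4 = 5.3333.
u_2 = w_2 − 5.3333·q_1 = (0.4444, -1.7778, 0.4444).
‖u_2‖ = 1.8856, so q_2 = (0.2357, -0.9428, 0.2357).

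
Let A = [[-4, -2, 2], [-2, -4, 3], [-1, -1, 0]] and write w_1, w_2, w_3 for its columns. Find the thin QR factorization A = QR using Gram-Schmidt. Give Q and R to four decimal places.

w_1 = (-4, -2, -1); ‖w_1‖ = 4.5826, so q_1 = (-0.8729, -0.4364, -0.2182).
q_1·w_2 = (-0.8729)·(-2) + (-0.4364)·(-4) + (-0.2182)·(-1) = 3.7097.
u_2 = w_2 − 3.7097·q_1 = (1.2381, -2.3810, -0.1905).
‖u_2‖ = 2.6904, so q_2 = (0.4602, -0.8850, -0.0708).
q_1·w_3 = (-0.8729)·2 + (-0.4364)·3 + (-0.2182)·0 = -3.0551; q_2·w_3 = 0.4602·2 + (-0.8850)·3 + (-0.0708)·0 = -1.7346.
u_3 = w_3 + 3.0551·q_1 + 1.7346·q_2 = (0.1316, 0.1316, -0.7895).
‖u_3‖ = 0.8111, so q_3 = (0.1622, 0.1622, -0.9733).

Q = [[-0.8729, 0.4602, 0.1622], [-0.4364, -0.8850, 0.1622], [-0.2182, -0.0708, -0.9733]], R = [[4.5826, 3.7097, -3.0551], [0.0000, 2.6904, -1.7346], [0.0000, 0.0000, 0.8111]]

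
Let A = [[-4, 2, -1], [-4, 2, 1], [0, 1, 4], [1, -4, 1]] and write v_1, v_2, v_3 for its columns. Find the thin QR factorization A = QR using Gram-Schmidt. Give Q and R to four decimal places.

Q = [[-0.6963, -0.1182, -0.1973], [-0.6963, -0.1182, 0.2622], [0.0000, 0.2787, 0.9083], [0.1741, -0.9457, 0.2595]], R = [[5.7446, -3.4816, 0.1741], [0.0000, 3.5887, 0.1689], [0.0000, 0.0000, 4.3521]]

v_1 = (-4, -4, 0, 1); ‖v_1‖ = 5.7446, so q_1 = (-0.6963, -0.6963, 0.0000, 0.1741).
q_1·v_2 = (-0.6963)·2 + (-0.6963)·2 + 0.0000·1 + 0.1741·(-4) = -3.4816.
u_2 = v_2 + 3.4816·q_1 = (-0.4242, -0.4242, 1.0000, -3.3939).
‖u_2‖ = 3.5887, so q_2 = (-0.1182, -0.1182, 0.2787, -0.9457).
q_1·v_3 = (-0.6963)·(-1) + (-0.6963)·1 + 0.0000·4 + 0.1741·1 = 0.1741; q_2·v_3 = (-0.1182)·(-1) + (-0.1182)·1 + 0.2787·4 + (-0.9457)·1 = 0.1689.
u_3 = v_3 − 0.1741·q_1 − 0.1689·q_2 = (-0.8588, 1.1412, 3.9529, 1.1294).
‖u_3‖ = 4.3521, so q_3 = (-0.1973, 0.2622, 0.9083, 0.2595).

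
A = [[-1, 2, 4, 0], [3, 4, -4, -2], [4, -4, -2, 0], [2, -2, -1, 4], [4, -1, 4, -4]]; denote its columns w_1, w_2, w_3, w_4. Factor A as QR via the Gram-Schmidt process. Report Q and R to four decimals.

Q = [[-0.1474, 0.2798, 0.5671, 0.4244], [0.4423, 0.8106, -0.3776, 0.0386], [0.5898, -0.4591, -0.2136, -0.1242], [0.2949, -0.2295, -0.1068, 0.8657], [0.5898, 0.0359, 0.6920, -0.2315]], R = [[6.7823, -2.0642, -1.4744, -2.0642], [0.0000, 6.0613, -0.8321, -2.6827], [0.0000, 0.0000, 7.0805, -2.4399], [0.0000, 0.0000, 0.0000, 4.3115]]

e_1 = w_1/‖w_1‖ = (-1, 3, 4, 2, 4)/6.7823 = (-0.1474, 0.4423, 0.5898, 0.2949, 0.5898).
r_{12} = e_1·w_2 = -2.0642.
u_2 = w_2 + 2.0642·e_1 = (1.6957, 4.9130, -2.7826, -1.3913, 0.2174).
‖u_2‖ = 6.0613, so e_2 = (0.2798, 0.8106, -0.4591, -0.2295, 0.0359).
r_{13} = e_1·w_3 = -1.4744; r_{23} = e_2·w_3 = -0.8321.
u_3 = w_3 + 1.4744·e_1 + 0.8321·e_2 = (4.0154, -2.6734, -1.5124, -0.7562, 4.8994).
‖u_3‖ = 7.0805, so e_3 = (0.5671, -0.3776, -0.2136, -0.1068, 0.6920).
r_{14} = e_1·w_4 = -2.0642; r_{24} = e_2·w_4 = -2.6827; r_{34} = e_3·w_4 = -2.4399.
u_4 = w_4 + 2.0642·e_1 + 2.6827·e_2 + 2.4399·e_3 = (1.8298, 0.1663, -0.5354, 3.7323, -0.9981).
‖u_4‖ = 4.3115, so e_4 = (0.4244, 0.0386, -0.1242, 0.8657, -0.2315).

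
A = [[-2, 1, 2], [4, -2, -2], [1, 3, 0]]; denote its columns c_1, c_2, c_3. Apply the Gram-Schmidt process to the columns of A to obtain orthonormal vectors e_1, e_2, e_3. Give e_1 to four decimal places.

c_1 = (-2, 4, 1); ‖c_1‖ = 4.5826, so e_1 = (-0.4364, 0.8729, 0.2182).

e_1 = (-0.4364, 0.8729, 0.2182)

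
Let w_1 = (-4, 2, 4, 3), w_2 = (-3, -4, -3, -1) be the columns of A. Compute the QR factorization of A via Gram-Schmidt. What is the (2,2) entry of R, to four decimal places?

w_1 = (-4, 2, 4, 3); ‖w_1‖ = 6.7082, so e_1 = (-0.5963, 0.2981, 0.5963, 0.4472).
e_1·w_2 = (-0.5963)·(-3) + 0.2981·(-4) + 0.5963·(-3) + 0.4472·(-1) = -1.6398.
u_2 = w_2 + 1.6398·e_1 = (-3.9778, -3.5111, -2.0222, -0.2667).
r_{22} = ‖u_2‖ = 5.6843.

r_{22} = 5.6843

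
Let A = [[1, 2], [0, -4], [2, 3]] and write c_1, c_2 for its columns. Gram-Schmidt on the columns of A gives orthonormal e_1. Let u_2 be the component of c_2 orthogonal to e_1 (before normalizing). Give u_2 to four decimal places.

c_1 = (1, 0, 2); ‖c_1‖ = 2.2361, so e_1 = (0.4472, 0.0000, 0.8944).
e_1·c_2 = 0.4472·2 + 0.0000·(-4) + 0.8944·3 = 3.5777.
u_2 = c_2 − 3.5777·e_1 = (0.4000, -4.0000, -0.2000).

u_2 = (0.4000, -4.0000, -0.2000)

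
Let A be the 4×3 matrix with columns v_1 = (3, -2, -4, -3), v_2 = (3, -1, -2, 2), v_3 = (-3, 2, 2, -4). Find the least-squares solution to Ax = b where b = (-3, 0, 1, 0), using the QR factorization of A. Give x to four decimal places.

x = (0.1102, -2.0685, -1.0783)

v_1 = (3, -2, -4, -3); ‖v_1‖ = 6.1644, so q_1 = (0.4867, -0.3244, -0.6489, -0.4867).
q_1·v_2 = 0.4867·3 + (-0.3244)·(-1) + (-0.6489)·(-2) + (-0.4867)·2 = 2.1089.
u_2 = v_2 − 2.1089·q_1 = (1.9737, -0.3158, -0.6316, 3.0263).
‖u_2‖ = 3.6814, so q_2 = (0.5361, -0.0858, -0.1716, 0.8221).
q_1·v_3 = 0.4867·(-3) + (-0.3244)·2 + (-0.6489)·2 + (-0.4867)·(-4) = -1.4600; q_2·v_3 = 0.5361·(-3) + (-0.0858)·2 + (-0.1716)·2 + 0.8221·(-4) = -5.4113.
u_3 = v_3 + 1.4600·q_1 + 5.4113·q_2 = (0.6117, 1.0621, 0.1243, -0.2621).
‖u_3‖ = 1.2595, so q_3 = (0.4856, 0.8433, 0.0987, -0.2081).
Qᵀb = (-2.1089, -1.7799, -1.3582).
Back-substitute: x_3 = -1.3582/1.2595 = -1.0783.
x_2 = (-1.7799 + 5.4113·(-1.0783))/3.6814 = -2.0685.
x_1 = (-2.1089 − 2.1089·(-2.0685) + 1.4600·(-1.0783))/6.1644 = 0.1102.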